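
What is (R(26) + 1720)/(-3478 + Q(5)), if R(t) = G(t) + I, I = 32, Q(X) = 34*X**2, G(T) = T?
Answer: -889/1314 ≈ -0.67656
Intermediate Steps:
R(t) = 32 + t (R(t) = t + 32 = 32 + t)
(R(26) + 1720)/(-3478 + Q(5)) = ((32 + 26) + 1720)/(-3478 + 34*5**2) = (58 + 1720)/(-3478 + 34*25) = 1778/(-3478 + 850) = 1778/(-2628) = 1778*(-1/2628) = -889/1314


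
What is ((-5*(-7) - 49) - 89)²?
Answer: 10609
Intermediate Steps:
((-5*(-7) - 49) - 89)² = ((35 - 49) - 89)² = (-14 - 89)² = (-103)² = 10609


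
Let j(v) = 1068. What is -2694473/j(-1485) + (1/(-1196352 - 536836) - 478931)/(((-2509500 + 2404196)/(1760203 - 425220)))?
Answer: 295750250067092736145/48730604983584 ≈ 6.0691e+6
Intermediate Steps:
-2694473/j(-1485) + (1/(-1196352 - 536836) - 478931)/(((-2509500 + 2404196)/(1760203 - 425220))) = -2694473/1068 + (1/(-1196352 - 536836) - 478931)/(((-2509500 + 2404196)/(1760203 - 425220))) = -2694473*1/1068 + (1/(-1733188) - 478931)/((-105304/1334983)) = -2694473/1068 + (-1/1733188 - 478931)/((-105304*1/1334983)) = -2694473/1068 - 830077462029/(1733188*(-105304/1334983)) = -2694473/1068 - 830077462029/1733188*(-1334983/105304) = -2694473/1068 + 1108139300491860507/182511629152 = 295750250067092736145/48730604983584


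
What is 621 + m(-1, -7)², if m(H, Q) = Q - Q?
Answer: 621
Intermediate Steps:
m(H, Q) = 0
621 + m(-1, -7)² = 621 + 0² = 621 + 0 = 621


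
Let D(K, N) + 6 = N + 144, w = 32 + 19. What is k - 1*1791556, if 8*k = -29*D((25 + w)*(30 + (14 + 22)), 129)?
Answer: -14340191/8 ≈ -1.7925e+6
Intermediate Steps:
w = 51
D(K, N) = 138 + N (D(K, N) = -6 + (N + 144) = -6 + (144 + N) = 138 + N)
k = -7743/8 (k = (-29*(138 + 129))/8 = (-29*267)/8 = (⅛)*(-7743) = -7743/8 ≈ -967.88)
k - 1*1791556 = -7743/8 - 1*1791556 = -7743/8 - 1791556 = -14340191/8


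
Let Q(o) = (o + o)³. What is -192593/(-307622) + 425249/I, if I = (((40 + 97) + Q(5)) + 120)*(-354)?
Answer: -11279074981/34221255579 ≈ -0.32959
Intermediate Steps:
Q(o) = 8*o³ (Q(o) = (2*o)³ = 8*o³)
I = -444978 (I = (((40 + 97) + 8*5³) + 120)*(-354) = ((137 + 8*125) + 120)*(-354) = ((137 + 1000) + 120)*(-354) = (1137 + 120)*(-354) = 1257*(-354) = -444978)
-192593/(-307622) + 425249/I = -192593/(-307622) + 425249/(-444978) = -192593*(-1/307622) + 425249*(-1/444978) = 192593/307622 - 425249/444978 = -11279074981/34221255579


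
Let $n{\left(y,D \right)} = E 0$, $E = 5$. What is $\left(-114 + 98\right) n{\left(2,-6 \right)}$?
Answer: $0$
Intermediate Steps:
$n{\left(y,D \right)} = 0$ ($n{\left(y,D \right)} = 5 \cdot 0 = 0$)
$\left(-114 + 98\right) n{\left(2,-6 \right)} = \left(-114 + 98\right) 0 = \left(-16\right) 0 = 0$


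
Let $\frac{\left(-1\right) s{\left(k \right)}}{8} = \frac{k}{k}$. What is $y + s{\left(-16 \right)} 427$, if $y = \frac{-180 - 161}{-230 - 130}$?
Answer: $- \frac{1229419}{360} \approx -3415.1$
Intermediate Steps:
$s{\left(k \right)} = -8$ ($s{\left(k \right)} = - 8 \frac{k}{k} = \left(-8\right) 1 = -8$)
$y = \frac{341}{360}$ ($y = - \frac{341}{-360} = \left(-341\right) \left(- \frac{1}{360}\right) = \frac{341}{360} \approx 0.94722$)
$y + s{\left(-16 \right)} 427 = \frac{341}{360} - 3416 = - \frac{1229419}{360}$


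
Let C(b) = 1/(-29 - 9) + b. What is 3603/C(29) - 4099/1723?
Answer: 77129941/632341 ≈ 121.98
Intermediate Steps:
C(b) = -1/38 + b (C(b) = 1/(-38) + b = -1/38 + b)
3603/C(29) - 4099/1723 = 3603/(-1/38 + 29) - 4099/1723 = 3603/(1101/38) - 4099*1/1723 = 3603*(38/1101) - 4099/1723 = 45638/367 - 4099/1723 = 77129941/632341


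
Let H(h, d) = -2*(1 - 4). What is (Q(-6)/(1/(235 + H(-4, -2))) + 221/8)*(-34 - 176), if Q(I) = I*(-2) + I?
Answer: -1237845/4 ≈ -3.0946e+5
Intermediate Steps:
H(h, d) = 6 (H(h, d) = -2*(-3) = 6)
Q(I) = -I (Q(I) = -2*I + I = -I)
(Q(-6)/(1/(235 + H(-4, -2))) + 221/8)*(-34 - 176) = ((-1*(-6))/(1/(235 + 6)) + 221/8)*(-34 - 176) = (6/(1/241) + 221*(1/8))*(-210) = (6/(1/241) + 221/8)*(-210) = (6*241 + 221/8)*(-210) = (1446 + 221/8)*(-210) = (11789/8)*(-210) = -1237845/4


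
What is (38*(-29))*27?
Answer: -29754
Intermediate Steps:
(38*(-29))*27 = -1102*27 = -29754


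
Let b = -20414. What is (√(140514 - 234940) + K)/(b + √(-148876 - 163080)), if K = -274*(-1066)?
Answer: (√94426 - 292084*I)/(2*(√77989 + 10207*I)) ≈ -14.297 - 0.40622*I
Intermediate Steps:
K = 292084
(√(140514 - 234940) + K)/(b + √(-148876 - 163080)) = (√(140514 - 234940) + 292084)/(-20414 + √(-148876 - 163080)) = (√(-94426) + 292084)/(-20414 + √(-311956)) = (I*√94426 + 292084)/(-20414 + 2*I*√77989) = (292084 + I*√94426)/(-20414 + 2*I*√77989)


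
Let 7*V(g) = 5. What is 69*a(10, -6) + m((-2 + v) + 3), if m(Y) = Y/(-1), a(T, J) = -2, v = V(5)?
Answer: -978/7 ≈ -139.71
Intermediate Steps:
V(g) = 5/7 (V(g) = (1/7)*5 = 5/7)
v = 5/7 ≈ 0.71429
m(Y) = -Y (m(Y) = Y*(-1) = -Y)
69*a(10, -6) + m((-2 + v) + 3) = 69*(-2) - ((-2 + 5/7) + 3) = -138 - (-9/7 + 3) = -138 - 1*12/7 = -138 - 12/7 = -978/7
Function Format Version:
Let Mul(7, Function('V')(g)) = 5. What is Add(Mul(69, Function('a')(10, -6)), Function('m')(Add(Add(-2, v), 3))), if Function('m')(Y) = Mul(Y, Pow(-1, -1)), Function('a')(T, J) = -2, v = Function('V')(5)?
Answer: Rational(-978, 7) ≈ -139.71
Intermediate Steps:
Function('V')(g) = Rational(5, 7) (Function('V')(g) = Mul(Rational(1, 7), 5) = Rational(5, 7))
v = Rational(5, 7) ≈ 0.71429
Function('m')(Y) = Mul(-1, Y) (Function('m')(Y) = Mul(Y, -1) = Mul(-1, Y))
Add(Mul(69, Function('a')(10, -6)), Function('m')(Add(Add(-2, v), 3))) = Add(Mul(69, -2), Mul(-1, Add(Add(-2, Rational(5, 7)), 3))) = Add(-138, Mul(-1, Add(Rational(-9, 7), 3))) = Add(-138, Mul(-1, Rational(12, 7))) = Add(-138, Rational(-12, 7)) = Rational(-978, 7)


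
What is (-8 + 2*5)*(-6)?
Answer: -12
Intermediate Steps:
(-8 + 2*5)*(-6) = (-8 + 10)*(-6) = 2*(-6) = -12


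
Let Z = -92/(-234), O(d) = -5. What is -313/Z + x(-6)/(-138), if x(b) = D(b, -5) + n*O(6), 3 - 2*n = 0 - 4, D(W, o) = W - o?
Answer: -219689/276 ≈ -795.97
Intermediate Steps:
n = 7/2 (n = 3/2 - (0 - 4)/2 = 3/2 - ½*(-4) = 3/2 + 2 = 7/2 ≈ 3.5000)
Z = 46/117 (Z = -92*(-1/234) = 46/117 ≈ 0.39316)
x(b) = -25/2 + b (x(b) = (b - 1*(-5)) + (7/2)*(-5) = (b + 5) - 35/2 = (5 + b) - 35/2 = -25/2 + b)
-313/Z + x(-6)/(-138) = -313/46/117 + (-25/2 - 6)/(-138) = -313*117/46 - 37/2*(-1/138) = -36621/46 + 37/276 = -219689/276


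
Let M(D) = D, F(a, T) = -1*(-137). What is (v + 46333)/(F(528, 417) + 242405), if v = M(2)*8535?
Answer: 63403/242542 ≈ 0.26141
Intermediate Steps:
F(a, T) = 137
v = 17070 (v = 2*8535 = 17070)
(v + 46333)/(F(528, 417) + 242405) = (17070 + 46333)/(137 + 242405) = 63403/242542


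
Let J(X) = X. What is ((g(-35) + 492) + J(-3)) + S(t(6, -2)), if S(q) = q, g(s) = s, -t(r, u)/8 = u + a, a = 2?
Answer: 454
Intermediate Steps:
t(r, u) = -16 - 8*u (t(r, u) = -8*(u + 2) = -8*(2 + u) = -16 - 8*u)
((g(-35) + 492) + J(-3)) + S(t(6, -2)) = ((-35 + 492) - 3) + (-16 - 8*(-2)) = (457 - 3) + (-16 + 16) = 454 + 0 = 454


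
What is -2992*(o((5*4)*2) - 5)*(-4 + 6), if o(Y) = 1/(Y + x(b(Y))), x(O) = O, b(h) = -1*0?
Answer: 148852/5 ≈ 29770.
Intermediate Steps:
b(h) = 0
o(Y) = 1/Y (o(Y) = 1/(Y + 0) = 1/Y)
-2992*(o((5*4)*2) - 5)*(-4 + 6) = -2992*(1/((5*4)*2) - 5)*(-4 + 6) = -2992*(1/(20*2) - 5)*2 = -2992*(1/40 - 5)*2 = -(-74426)*2/5 = -2992*(-199/20) = 148852/5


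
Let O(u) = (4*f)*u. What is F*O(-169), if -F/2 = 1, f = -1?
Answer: -1352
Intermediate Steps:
F = -2 (F = -2*1 = -2)
O(u) = -4*u (O(u) = (4*(-1))*u = -4*u)
F*O(-169) = -(-8)*(-169) = -2*676 = -1352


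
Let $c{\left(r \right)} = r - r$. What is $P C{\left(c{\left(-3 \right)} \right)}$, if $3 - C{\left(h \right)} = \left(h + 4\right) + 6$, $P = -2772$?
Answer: $19404$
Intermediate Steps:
$c{\left(r \right)} = 0$
$C{\left(h \right)} = -7 - h$ ($C{\left(h \right)} = 3 - \left(\left(h + 4\right) + 6\right) = 3 - \left(\left(4 + h\right) + 6\right) = 3 - \left(10 + h\right) = -7 - h$)
$P C{\left(c{\left(-3 \right)} \right)} = - 2772 \left(-7 - 0\right) = - 2772 \left(-7 + 0\right) = \left(-2772\right) \left(-7\right) = 19404$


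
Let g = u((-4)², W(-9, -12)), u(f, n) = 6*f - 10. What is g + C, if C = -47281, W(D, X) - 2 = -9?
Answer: -47195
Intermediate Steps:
W(D, X) = -7 (W(D, X) = 2 - 9 = -7)
u(f, n) = -10 + 6*f
g = 86 (g = -10 + 6*(-4)² = -10 + 6*16 = -10 + 96 = 86)
g + C = 86 - 47281 = -47195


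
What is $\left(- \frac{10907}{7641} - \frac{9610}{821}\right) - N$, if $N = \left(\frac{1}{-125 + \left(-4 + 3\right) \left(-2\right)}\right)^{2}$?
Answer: $- \frac{138489305446}{10545351741} \approx -13.133$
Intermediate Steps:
$N = \frac{1}{15129}$ ($N = \left(\frac{1}{-125 - -2}\right)^{2} = \left(\frac{1}{-125 + 2}\right)^{2} = \left(\frac{1}{-123}\right)^{2} = \left(- \frac{1}{123}\right)^{2} = \frac{1}{15129} \approx 6.6098 \cdot 10^{-5}$)
$\left(- \frac{10907}{7641} - \frac{9610}{821}\right) - N = \left(- \frac{10907}{7641} - \frac{9610}{821}\right) - \frac{1}{15129} = - \frac{82384657}{6273261} - \frac{1}{15129} = - \frac{138489305446}{10545351741}$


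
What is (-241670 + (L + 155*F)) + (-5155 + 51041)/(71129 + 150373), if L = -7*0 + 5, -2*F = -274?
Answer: -24412819987/110751 ≈ -2.2043e+5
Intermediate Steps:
F = 137 (F = -½*(-274) = 137)
L = 5 (L = 0 + 5 = 5)
(-241670 + (L + 155*F)) + (-5155 + 51041)/(71129 + 150373) = (-241670 + (5 + 155*137)) + (-5155 + 51041)/(71129 + 150373) = (-241670 + (5 + 21235)) + 45886/221502 = (-241670 + 21240) + 45886*(1/221502) = -220430 + 22943/110751 = -24412819987/110751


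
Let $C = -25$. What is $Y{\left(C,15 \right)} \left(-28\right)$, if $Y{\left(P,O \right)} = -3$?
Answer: $84$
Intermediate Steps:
$Y{\left(C,15 \right)} \left(-28\right) = \left(-3\right) \left(-28\right) = 84$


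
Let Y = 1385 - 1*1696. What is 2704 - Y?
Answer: 3015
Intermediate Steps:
Y = -311 (Y = 1385 - 1696 = -311)
2704 - Y = 2704 - 1*(-311) = 2704 + 311 = 3015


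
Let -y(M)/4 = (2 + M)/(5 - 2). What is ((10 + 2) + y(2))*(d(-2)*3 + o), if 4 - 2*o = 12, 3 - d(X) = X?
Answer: 220/3 ≈ 73.333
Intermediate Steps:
y(M) = -8/3 - 4*M/3 (y(M) = -4*(2 + M)/(5 - 2) = -4*(2 + M)/3 = -4*(2/3 + M/3) = -8/3 - 4*M/3)
d(X) = 3 - X
o = -4 (o = 2 - 1/2*12 = 2 - 6 = -4)
((10 + 2) + y(2))*(d(-2)*3 + o) = ((10 + 2) + (-8/3 - 4/3*2))*((3 - 1*(-2))*3 - 4) = (12 + (-8/3 - 8/3))*((3 + 2)*3 - 4) = (12 - 16/3)*(5*3 - 4) = 20*(15 - 4)/3 = (20/3)*11 = 220/3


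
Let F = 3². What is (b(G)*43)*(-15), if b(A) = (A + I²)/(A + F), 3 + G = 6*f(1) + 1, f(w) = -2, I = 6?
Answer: 2838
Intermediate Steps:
G = -14 (G = -3 + (6*(-2) + 1) = -3 + (-12 + 1) = -3 - 11 = -14)
F = 9
b(A) = (36 + A)/(9 + A) (b(A) = (A + 6²)/(A + 9) = (A + 36)/(9 + A) = (36 + A)/(9 + A))
(b(G)*43)*(-15) = (((36 - 14)/(9 - 14))*43)*(-15) = ((22/(-5))*43)*(-15) = (-⅕*22*43)*(-15) = -22/5*43*(-15) = -946/5*(-15) = 2838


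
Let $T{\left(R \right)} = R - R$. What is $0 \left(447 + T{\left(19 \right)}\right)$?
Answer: $0$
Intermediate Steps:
$T{\left(R \right)} = 0$
$0 \left(447 + T{\left(19 \right)}\right) = 0 \left(447 + 0\right) = 0 \cdot 447 = 0$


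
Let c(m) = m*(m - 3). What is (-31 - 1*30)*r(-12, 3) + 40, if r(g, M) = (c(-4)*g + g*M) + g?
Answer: 23464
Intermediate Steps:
c(m) = m*(-3 + m)
r(g, M) = 29*g + M*g (r(g, M) = ((-4*(-3 - 4))*g + g*M) + g = ((-4*(-7))*g + M*g) + g = (28*g + M*g) + g = 29*g + M*g)
(-31 - 1*30)*r(-12, 3) + 40 = (-31 - 1*30)*(-12*(29 + 3)) + 40 = (-31 - 30)*(-12*32) + 40 = -61*(-384) + 40 = 23424 + 40 = 23464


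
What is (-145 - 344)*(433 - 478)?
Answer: 22005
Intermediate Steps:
(-145 - 344)*(433 - 478) = -489*(-45) = 22005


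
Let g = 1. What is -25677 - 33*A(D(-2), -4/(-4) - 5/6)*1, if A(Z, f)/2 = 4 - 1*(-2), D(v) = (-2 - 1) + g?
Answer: -26073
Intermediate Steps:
D(v) = -2 (D(v) = (-2 - 1) + 1 = -3 + 1 = -2)
A(Z, f) = 12 (A(Z, f) = 2*(4 - 1*(-2)) = 2*(4 + 2) = 2*6 = 12)
-25677 - 33*A(D(-2), -4/(-4) - 5/6)*1 = -25677 - 33*12*1 = -25677 - 396*1 = -25677 - 396 = -26073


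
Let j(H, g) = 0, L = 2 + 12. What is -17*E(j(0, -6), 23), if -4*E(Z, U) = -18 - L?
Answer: -136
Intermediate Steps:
L = 14
E(Z, U) = 8 (E(Z, U) = -(-18 - 1*14)/4 = -(-18 - 14)/4 = -¼*(-32) = 8)
-17*E(j(0, -6), 23) = -17*8 = -136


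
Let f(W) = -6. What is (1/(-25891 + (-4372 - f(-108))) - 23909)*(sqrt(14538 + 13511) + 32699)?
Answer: -23654934463186/30257 - 723414614*sqrt(28049)/30257 ≈ -7.8580e+8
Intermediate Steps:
(1/(-25891 + (-4372 - f(-108))) - 23909)*(sqrt(14538 + 13511) + 32699) = (1/(-25891 + (-4372 - 1*(-6))) - 23909)*(sqrt(14538 + 13511) + 32699) = (1/(-25891 + (-4372 + 6)) - 23909)*(sqrt(28049) + 32699) = (1/(-25891 - 4366) - 23909)*(32699 + sqrt(28049)) = (1/(-30257) - 23909)*(32699 + sqrt(28049)) = (-1/30257 - 23909)*(32699 + sqrt(28049)) = -723414614*(32699 + sqrt(28049))/30257 = -23654934463186/30257 - 723414614*sqrt(28049)/30257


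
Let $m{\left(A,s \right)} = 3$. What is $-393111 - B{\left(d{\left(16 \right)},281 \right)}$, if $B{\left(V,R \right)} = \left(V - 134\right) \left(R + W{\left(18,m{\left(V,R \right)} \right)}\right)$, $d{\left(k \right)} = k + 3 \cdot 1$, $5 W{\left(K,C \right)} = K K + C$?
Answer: $-353275$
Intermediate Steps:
$W{\left(K,C \right)} = \frac{C}{5} + \frac{K^{2}}{5}$ ($W{\left(K,C \right)} = \frac{K K + C}{5} = \frac{K^{2} + C}{5} = \frac{C + K^{2}}{5} = \frac{C}{5} + \frac{K^{2}}{5}$)
$d{\left(k \right)} = 3 + k$ ($d{\left(k \right)} = k + 3 = 3 + k$)
$B{\left(V,R \right)} = \left(-134 + V\right) \left(\frac{327}{5} + R\right)$ ($B{\left(V,R \right)} = \left(V - 134\right) \left(R + \left(\frac{1}{5} \cdot 3 + \frac{18^{2}}{5}\right)\right) = \left(-134 + V\right) \left(R + \left(\frac{3}{5} + \frac{1}{5} \cdot 324\right)\right) = \left(-134 + V\right) \left(R + \left(\frac{3}{5} + \frac{324}{5}\right)\right) = \left(-134 + V\right) \left(R + \frac{327}{5}\right) = \left(-134 + V\right) \left(\frac{327}{5} + R\right)$)
$-393111 - B{\left(d{\left(16 \right)},281 \right)} = -393111 - \left(- \frac{43818}{5} - 37654 + \frac{327 \left(3 + 16\right)}{5} + 281 \left(3 + 16\right)\right) = -393111 - \left(- \frac{43818}{5} - 37654 + \frac{327}{5} \cdot 19 + 281 \cdot 19\right) = -393111 - \left(- \frac{43818}{5} - 37654 + \frac{6213}{5} + 5339\right) = -393111 - -39836 = -393111 + 39836 = -353275$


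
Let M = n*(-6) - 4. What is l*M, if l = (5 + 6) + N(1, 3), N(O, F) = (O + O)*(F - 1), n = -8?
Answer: 660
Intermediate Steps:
N(O, F) = 2*O*(-1 + F) (N(O, F) = (2*O)*(-1 + F) = 2*O*(-1 + F))
M = 44 (M = -8*(-6) - 4 = 48 - 4 = 44)
l = 15 (l = (5 + 6) + 2*1*(-1 + 3) = 11 + 2*1*2 = 11 + 4 = 15)
l*M = 15*44 = 660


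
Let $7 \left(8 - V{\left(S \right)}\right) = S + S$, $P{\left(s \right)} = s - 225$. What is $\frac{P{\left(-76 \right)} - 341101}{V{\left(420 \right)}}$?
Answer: $\frac{170701}{56} \approx 3048.2$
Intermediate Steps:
$P{\left(s \right)} = -225 + s$ ($P{\left(s \right)} = s - 225 = -225 + s$)
$V{\left(S \right)} = 8 - \frac{2 S}{7}$ ($V{\left(S \right)} = 8 - \frac{S + S}{7} = 8 - \frac{2 S}{7}$)
$\frac{P{\left(-76 \right)} - 341101}{V{\left(420 \right)}} = \frac{\left(-225 - 76\right) - 341101}{8 - 120} = \frac{-301 - 341101}{8 - 120} = - \frac{341402}{-112} = \left(-341402\right) \left(- \frac{1}{112}\right) = \frac{170701}{56}$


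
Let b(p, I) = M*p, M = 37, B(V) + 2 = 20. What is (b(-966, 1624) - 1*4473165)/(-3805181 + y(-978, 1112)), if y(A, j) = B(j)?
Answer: 4508907/3805163 ≈ 1.1849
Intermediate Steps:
B(V) = 18 (B(V) = -2 + 20 = 18)
y(A, j) = 18
b(p, I) = 37*p
(b(-966, 1624) - 1*4473165)/(-3805181 + y(-978, 1112)) = (37*(-966) - 1*4473165)/(-3805181 + 18) = (-35742 - 4473165)/(-3805163) = -4508907*(-1/3805163) = 4508907/3805163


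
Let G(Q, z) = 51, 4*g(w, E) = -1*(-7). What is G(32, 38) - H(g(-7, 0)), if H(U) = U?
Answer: 197/4 ≈ 49.250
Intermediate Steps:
g(w, E) = 7/4 (g(w, E) = (-1*(-7))/4 = (1/4)*7 = 7/4)
G(32, 38) - H(g(-7, 0)) = 51 - 1*7/4 = 51 - 7/4 = 197/4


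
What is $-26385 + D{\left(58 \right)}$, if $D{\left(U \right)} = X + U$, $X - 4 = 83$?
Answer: $-26240$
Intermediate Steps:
$X = 87$ ($X = 4 + 83 = 87$)
$D{\left(U \right)} = 87 + U$
$-26385 + D{\left(58 \right)} = -26385 + \left(87 + 58\right) = -26385 + 145 = -26240$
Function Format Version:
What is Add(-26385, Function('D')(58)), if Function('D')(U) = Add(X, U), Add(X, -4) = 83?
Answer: -26240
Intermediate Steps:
X = 87 (X = Add(4, 83) = 87)
Function('D')(U) = Add(87, U)
Add(-26385, Function('D')(58)) = Add(-26385, Add(87, 58)) = Add(-26385, 145) = -26240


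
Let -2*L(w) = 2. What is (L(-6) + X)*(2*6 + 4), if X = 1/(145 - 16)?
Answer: -2048/129 ≈ -15.876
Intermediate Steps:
X = 1/129 ≈ 0.0077519
L(w) = -1 (L(w) = -½*2 = -1)
(L(-6) + X)*(2*6 + 4) = (-1 + 1/129)*(2*6 + 4) = -128*(12 + 4)/129 = -128/129*16 = -2048/129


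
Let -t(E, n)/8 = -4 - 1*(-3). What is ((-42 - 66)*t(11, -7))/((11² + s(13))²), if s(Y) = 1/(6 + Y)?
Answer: -19494/330625 ≈ -0.058961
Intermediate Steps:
t(E, n) = 8 (t(E, n) = -8*(-4 - 1*(-3)) = -8*(-4 + 3) = -8*(-1) = 8)
((-42 - 66)*t(11, -7))/((11² + s(13))²) = ((-42 - 66)*8)/((11² + 1/(6 + 13))²) = (-108*8)/((121 + 1/19)²) = -864/(121 + 1/19)² = -864/((2300/19)²) = -864/5290000/361 = -864*361/5290000 = -19494/330625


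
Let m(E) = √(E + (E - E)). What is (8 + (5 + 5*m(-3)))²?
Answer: 94 + 130*I*√3 ≈ 94.0 + 225.17*I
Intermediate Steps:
m(E) = √E (m(E) = √(E + 0) = √E)
(8 + (5 + 5*m(-3)))² = (8 + (5 + 5*√(-3)))² = (8 + (5 + 5*(I*√3)))² = (8 + (5 + 5*I*√3))² = (13 + 5*I*√3)²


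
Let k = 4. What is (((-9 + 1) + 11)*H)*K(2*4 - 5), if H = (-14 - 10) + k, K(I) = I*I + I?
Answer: -720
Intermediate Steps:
K(I) = I + I² (K(I) = I² + I = I + I²)
H = -20 (H = (-14 - 10) + 4 = -24 + 4 = -20)
(((-9 + 1) + 11)*H)*K(2*4 - 5) = (((-9 + 1) + 11)*(-20))*((2*4 - 5)*(1 + (2*4 - 5))) = ((-8 + 11)*(-20))*((8 - 5)*(1 + (8 - 5))) = (3*(-20))*(3*(1 + 3)) = -180*4 = -60*12 = -720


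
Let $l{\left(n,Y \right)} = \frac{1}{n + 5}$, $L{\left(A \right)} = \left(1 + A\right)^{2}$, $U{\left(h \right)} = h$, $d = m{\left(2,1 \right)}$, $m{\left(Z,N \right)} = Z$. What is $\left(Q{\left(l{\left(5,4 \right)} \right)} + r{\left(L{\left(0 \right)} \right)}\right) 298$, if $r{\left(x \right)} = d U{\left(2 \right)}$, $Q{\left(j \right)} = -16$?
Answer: $-3576$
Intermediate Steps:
$d = 2$
$l{\left(n,Y \right)} = \frac{1}{5 + n}$
$r{\left(x \right)} = 4$ ($r{\left(x \right)} = 2 \cdot 2 = 4$)
$\left(Q{\left(l{\left(5,4 \right)} \right)} + r{\left(L{\left(0 \right)} \right)}\right) 298 = \left(-16 + 4\right) 298 = \left(-12\right) 298 = -3576$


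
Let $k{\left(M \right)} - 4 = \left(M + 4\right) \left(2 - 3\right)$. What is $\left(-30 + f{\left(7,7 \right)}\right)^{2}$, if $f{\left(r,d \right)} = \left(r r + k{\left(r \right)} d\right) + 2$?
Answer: $784$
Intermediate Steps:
$k{\left(M \right)} = - M$ ($k{\left(M \right)} = 4 + \left(M + 4\right) \left(2 - 3\right) = 4 + \left(4 + M\right) \left(-1\right) = 4 - \left(4 + M\right) = - M$)
$f{\left(r,d \right)} = 2 + r^{2} - d r$ ($f{\left(r,d \right)} = \left(r r + - r d\right) + 2 = \left(r^{2} - d r\right) + 2 = 2 + r^{2} - d r$)
$\left(-30 + f{\left(7,7 \right)}\right)^{2} = \left(-30 + \left(2 + 7^{2} - 7 \cdot 7\right)\right)^{2} = \left(-30 + \left(2 + 49 - 49\right)\right)^{2} = \left(-30 + 2\right)^{2} = \left(-28\right)^{2} = 784$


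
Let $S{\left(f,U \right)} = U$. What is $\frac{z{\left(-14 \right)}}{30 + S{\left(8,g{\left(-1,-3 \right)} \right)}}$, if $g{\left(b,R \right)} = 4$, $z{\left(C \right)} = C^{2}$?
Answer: $\frac{98}{17} \approx 5.7647$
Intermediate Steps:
$\frac{z{\left(-14 \right)}}{30 + S{\left(8,g{\left(-1,-3 \right)} \right)}} = \frac{\left(-14\right)^{2}}{30 + 4} = \frac{196}{34} = 196 \cdot \frac{1}{34} = \frac{98}{17}$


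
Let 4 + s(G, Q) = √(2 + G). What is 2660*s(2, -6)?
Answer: -5320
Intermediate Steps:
s(G, Q) = -4 + √(2 + G)
2660*s(2, -6) = 2660*(-4 + √(2 + 2)) = 2660*(-4 + √4) = 2660*(-4 + 2) = 2660*(-2) = -5320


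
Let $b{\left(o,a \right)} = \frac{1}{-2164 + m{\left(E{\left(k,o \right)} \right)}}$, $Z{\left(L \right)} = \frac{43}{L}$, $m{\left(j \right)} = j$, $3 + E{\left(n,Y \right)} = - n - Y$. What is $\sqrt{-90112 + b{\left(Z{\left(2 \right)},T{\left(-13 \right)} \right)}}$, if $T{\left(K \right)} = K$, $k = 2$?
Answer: $\frac{i \sqrt{1729534132794}}{4381} \approx 300.19 i$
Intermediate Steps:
$E{\left(n,Y \right)} = -3 - Y - n$ ($E{\left(n,Y \right)} = -3 - \left(Y + n\right) = -3 - Y - n$)
$b{\left(o,a \right)} = \frac{1}{-2169 - o}$ ($b{\left(o,a \right)} = \frac{1}{-2164 - \left(5 + o\right)} = \frac{1}{-2169 - o}$)
$\sqrt{-90112 + b{\left(Z{\left(2 \right)},T{\left(-13 \right)} \right)}} = \sqrt{-90112 - \frac{1}{2169 + \frac{43}{2}}} = \sqrt{-90112 - \frac{1}{\frac{4381}{2}}} = \sqrt{-90112 - \frac{2}{4381}} = \sqrt{- \frac{394780674}{4381}} = \frac{i \sqrt{1729534132794}}{4381}$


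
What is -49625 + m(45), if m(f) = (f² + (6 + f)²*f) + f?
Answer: 69490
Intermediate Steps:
m(f) = f + f² + f*(6 + f)² (m(f) = (f² + f*(6 + f)²) + f = f + f² + f*(6 + f)²)
-49625 + m(45) = -49625 + 45*(1 + 45 + (6 + 45)²) = -49625 + 45*(1 + 45 + 51²) = -49625 + 45*(1 + 45 + 2601) = -49625 + 45*2647 = -49625 + 119115 = 69490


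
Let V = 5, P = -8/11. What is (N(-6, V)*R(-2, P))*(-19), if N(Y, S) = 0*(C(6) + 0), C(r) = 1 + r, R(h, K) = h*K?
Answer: 0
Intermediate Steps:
P = -8/11 (P = -8*1/11 = -8/11 ≈ -0.72727)
R(h, K) = K*h
N(Y, S) = 0 (N(Y, S) = 0*((1 + 6) + 0) = 0*(7 + 0) = 0*7 = 0)
(N(-6, V)*R(-2, P))*(-19) = (0*(-8/11*(-2)))*(-19) = (0*(16/11))*(-19) = 0*(-19) = 0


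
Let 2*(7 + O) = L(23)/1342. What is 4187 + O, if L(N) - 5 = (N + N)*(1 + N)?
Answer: 11220229/2684 ≈ 4180.4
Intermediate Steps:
L(N) = 5 + 2*N*(1 + N) (L(N) = 5 + (N + N)*(1 + N) = 5 + (2*N)*(1 + N) = 5 + 2*N*(1 + N))
O = -17679/2684 (O = -7 + ((5 + 2*23 + 2*23²)/1342)/2 = -7 + ((5 + 46 + 2*529)*(1/1342))/2 = -7 + ((5 + 46 + 1058)*(1/1342))/2 = -7 + (1109*(1/1342))/2 = -7 + (½)*(1109/1342) = -7 + 1109/2684 = -17679/2684 ≈ -6.5868)
4187 + O = 4187 - 17679/2684 = 11220229/2684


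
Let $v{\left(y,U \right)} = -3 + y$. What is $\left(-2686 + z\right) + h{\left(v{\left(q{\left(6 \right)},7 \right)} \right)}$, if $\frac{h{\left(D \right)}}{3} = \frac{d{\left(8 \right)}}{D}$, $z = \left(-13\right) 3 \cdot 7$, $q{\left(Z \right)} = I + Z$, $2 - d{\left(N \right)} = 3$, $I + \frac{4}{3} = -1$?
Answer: $- \frac{5927}{2} \approx -2963.5$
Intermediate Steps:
$I = - \frac{7}{3}$ ($I = - \frac{4}{3} - 1 = - \frac{7}{3} \approx -2.3333$)
$d{\left(N \right)} = -1$ ($d{\left(N \right)} = 2 - 3 = -1$)
$q{\left(Z \right)} = - \frac{7}{3} + Z$
$z = -273$ ($z = \left(-39\right) 7 = -273$)
$h{\left(D \right)} = - \frac{3}{D}$ ($h{\left(D \right)} = 3 \left(- \frac{1}{D}\right) = - \frac{3}{D}$)
$\left(-2686 + z\right) + h{\left(v{\left(q{\left(6 \right)},7 \right)} \right)} = \left(-2686 - 273\right) - \frac{3}{-3 + \left(- \frac{7}{3} + 6\right)} = -2959 - \frac{3}{-3 + \frac{11}{3}} = -2959 - \frac{3}{\frac{2}{3}} = -2959 - \frac{9}{2} = - \frac{5927}{2}$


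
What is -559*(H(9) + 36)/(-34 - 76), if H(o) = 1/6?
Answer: 121303/660 ≈ 183.79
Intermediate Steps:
H(o) = ⅙
-559*(H(9) + 36)/(-34 - 76) = -559*(⅙ + 36)/(-34 - 76) = -121303/(6*(-110)) = -121303*(-1)/(6*110) = -559*(-217/660) = 121303/660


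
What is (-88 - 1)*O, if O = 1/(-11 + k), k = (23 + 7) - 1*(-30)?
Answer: -89/49 ≈ -1.8163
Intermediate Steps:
k = 60 (k = 30 + 30 = 60)
O = 1/49 (O = 1/(-11 + 60) = 1/49 ≈ 0.020408)
(-88 - 1)*O = (-88 - 1)*(1/49) = -89*1/49 = -89/49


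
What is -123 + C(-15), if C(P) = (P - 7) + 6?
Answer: -139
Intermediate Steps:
C(P) = -1 + P (C(P) = (-7 + P) + 6 = -1 + P)
-123 + C(-15) = -123 + (-1 - 15) = -123 - 16 = -139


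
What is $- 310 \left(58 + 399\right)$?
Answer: $-141670$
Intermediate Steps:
$- 310 \left(58 + 399\right) = \left(-310\right) 457 = -141670$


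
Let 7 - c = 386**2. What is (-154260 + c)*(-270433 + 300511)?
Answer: -9121123422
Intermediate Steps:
c = -148989 (c = 7 - 1*386**2 = 7 - 1*148996 = 7 - 148996 = -148989)
(-154260 + c)*(-270433 + 300511) = (-154260 - 148989)*(-270433 + 300511) = -303249*30078 = -9121123422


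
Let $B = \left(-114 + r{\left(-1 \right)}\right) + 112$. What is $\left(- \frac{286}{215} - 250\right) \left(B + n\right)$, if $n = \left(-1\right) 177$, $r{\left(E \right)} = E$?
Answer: $\frac{1945296}{43} \approx 45239.0$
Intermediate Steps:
$B = -3$ ($B = \left(-114 - 1\right) + 112 = -115 + 112 = -3$)
$n = -177$
$\left(- \frac{286}{215} - 250\right) \left(B + n\right) = \left(- \frac{286}{215} - 250\right) \left(-3 - 177\right) = \left(\left(-286\right) \frac{1}{215} - 250\right) \left(-180\right) = \left(- \frac{286}{215} - 250\right) \left(-180\right) = \left(- \frac{54036}{215}\right) \left(-180\right) = \frac{1945296}{43}$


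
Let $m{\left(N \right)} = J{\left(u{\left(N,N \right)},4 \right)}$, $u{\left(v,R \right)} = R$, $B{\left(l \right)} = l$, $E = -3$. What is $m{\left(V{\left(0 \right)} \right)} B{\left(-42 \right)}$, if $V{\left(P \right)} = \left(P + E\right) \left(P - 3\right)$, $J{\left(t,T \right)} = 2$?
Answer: $-84$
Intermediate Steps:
$V{\left(P \right)} = \left(-3 + P\right)^{2}$ ($V{\left(P \right)} = \left(P - 3\right) \left(P - 3\right) = \left(-3 + P\right) \left(-3 + P\right) = \left(-3 + P\right)^{2}$)
$m{\left(N \right)} = 2$
$m{\left(V{\left(0 \right)} \right)} B{\left(-42 \right)} = 2 \left(-42\right) = -84$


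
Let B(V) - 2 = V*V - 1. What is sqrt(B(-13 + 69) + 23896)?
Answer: sqrt(27033) ≈ 164.42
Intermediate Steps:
B(V) = 1 + V**2 (B(V) = 2 + (V*V - 1) = 2 + (V**2 - 1) = 2 + (-1 + V**2) = 1 + V**2)
sqrt(B(-13 + 69) + 23896) = sqrt((1 + (-13 + 69)**2) + 23896) = sqrt((1 + 56**2) + 23896) = sqrt((1 + 3136) + 23896) = sqrt(3137 + 23896) = sqrt(27033)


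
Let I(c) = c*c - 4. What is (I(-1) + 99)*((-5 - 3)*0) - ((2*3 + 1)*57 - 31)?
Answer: -368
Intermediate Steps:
I(c) = -4 + c² (I(c) = c² - 4 = -4 + c²)
(I(-1) + 99)*((-5 - 3)*0) - ((2*3 + 1)*57 - 31) = ((-4 + (-1)²) + 99)*((-5 - 3)*0) - ((2*3 + 1)*57 - 31) = ((-4 + 1) + 99)*(-8*0) - ((6 + 1)*57 - 31) = (-3 + 99)*0 - (7*57 - 31) = 96*0 - (399 - 31) = 0 - 1*368 = 0 - 368 = -368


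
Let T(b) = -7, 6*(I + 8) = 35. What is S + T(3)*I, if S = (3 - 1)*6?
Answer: 163/6 ≈ 27.167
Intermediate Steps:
I = -13/6 (I = -8 + (1/6)*35 = -8 + 35/6 = -13/6 ≈ -2.1667)
S = 12 (S = 2*6 = 12)
S + T(3)*I = 12 - 7*(-13/6) = 12 + 91/6 = 163/6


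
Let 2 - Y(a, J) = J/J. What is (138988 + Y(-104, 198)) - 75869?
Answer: 63120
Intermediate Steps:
Y(a, J) = 1 (Y(a, J) = 2 - J/J = 2 - 1*1 = 2 - 1 = 1)
(138988 + Y(-104, 198)) - 75869 = (138988 + 1) - 75869 = 138989 - 75869 = 63120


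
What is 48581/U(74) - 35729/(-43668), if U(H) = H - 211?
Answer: -2116540235/5982516 ≈ -353.79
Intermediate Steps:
U(H) = -211 + H
48581/U(74) - 35729/(-43668) = 48581/(-211 + 74) - 35729/(-43668) = 48581/(-137) - 35729*(-1/43668) = 48581*(-1/137) + 35729/43668 = -48581/137 + 35729/43668 = -2116540235/5982516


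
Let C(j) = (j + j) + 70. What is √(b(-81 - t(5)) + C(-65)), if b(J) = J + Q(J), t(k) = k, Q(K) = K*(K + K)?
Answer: √14646 ≈ 121.02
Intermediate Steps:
Q(K) = 2*K² (Q(K) = K*(2*K) = 2*K²)
C(j) = 70 + 2*j (C(j) = 2*j + 70 = 70 + 2*j)
b(J) = J + 2*J²
√(b(-81 - t(5)) + C(-65)) = √((-81 - 1*5)*(1 + 2*(-81 - 1*5)) + (70 + 2*(-65))) = √((-81 - 5)*(1 + 2*(-81 - 5)) + (70 - 130)) = √(-86*(1 + 2*(-86)) - 60) = √(-86*(1 - 172) - 60) = √(-86*(-171) - 60) = √(14706 - 60) = √14646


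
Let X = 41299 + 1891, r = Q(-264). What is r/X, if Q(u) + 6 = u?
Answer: -27/4319 ≈ -0.0062514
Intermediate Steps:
Q(u) = -6 + u
r = -270 (r = -6 - 264 = -270)
X = 43190
r/X = -270/43190 = -270*1/43190 = -27/4319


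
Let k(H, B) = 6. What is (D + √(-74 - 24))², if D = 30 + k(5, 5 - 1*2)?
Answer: 1198 + 504*I*√2 ≈ 1198.0 + 712.76*I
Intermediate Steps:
D = 36 (D = 30 + 6 = 36)
(D + √(-74 - 24))² = (36 + √(-74 - 24))² = (36 + √(-98))² = (36 + 7*I*√2)²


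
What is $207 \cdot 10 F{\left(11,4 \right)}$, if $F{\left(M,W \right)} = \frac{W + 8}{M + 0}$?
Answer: $\frac{24840}{11} \approx 2258.2$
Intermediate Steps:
$F{\left(M,W \right)} = \frac{8 + W}{M}$
$207 \cdot 10 F{\left(11,4 \right)} = 207 \cdot 10 \frac{8 + 4}{11} = 2070 \cdot \frac{1}{11} \cdot 12 = 2070 \cdot \frac{12}{11} = \frac{24840}{11}$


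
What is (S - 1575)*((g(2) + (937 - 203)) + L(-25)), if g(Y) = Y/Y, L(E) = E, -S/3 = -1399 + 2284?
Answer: -3003300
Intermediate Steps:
S = -2655 (S = -3*(-1399 + 2284) = -3*885 = -2655)
g(Y) = 1
(S - 1575)*((g(2) + (937 - 203)) + L(-25)) = (-2655 - 1575)*((1 + (937 - 203)) - 25) = -4230*((1 + 734) - 25) = -4230*(735 - 25) = -4230*710 = -3003300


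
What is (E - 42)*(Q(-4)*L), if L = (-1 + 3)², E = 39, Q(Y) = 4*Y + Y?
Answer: 240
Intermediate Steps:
Q(Y) = 5*Y
L = 4 (L = 2² = 4)
(E - 42)*(Q(-4)*L) = (39 - 42)*((5*(-4))*4) = -(-60)*4 = -3*(-80) = 240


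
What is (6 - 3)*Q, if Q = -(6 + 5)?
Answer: -33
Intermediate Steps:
Q = -11 (Q = -1*11 = -11)
(6 - 3)*Q = (6 - 3)*(-11) = 3*(-11) = -33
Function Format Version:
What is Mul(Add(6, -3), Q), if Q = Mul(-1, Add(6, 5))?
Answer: -33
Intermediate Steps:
Q = -11 (Q = Mul(-1, 11) = -11)
Mul(Add(6, -3), Q) = Mul(Add(6, -3), -11) = Mul(3, -11) = -33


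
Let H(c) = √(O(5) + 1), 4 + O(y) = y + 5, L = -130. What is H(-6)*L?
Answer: -130*√7 ≈ -343.95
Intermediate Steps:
O(y) = 1 + y (O(y) = -4 + (y + 5) = -4 + (5 + y) = 1 + y)
H(c) = √7 (H(c) = √((1 + 5) + 1) = √(6 + 1) = √7)
H(-6)*L = √7*(-130) = -130*√7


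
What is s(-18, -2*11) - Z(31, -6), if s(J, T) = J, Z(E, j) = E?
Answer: -49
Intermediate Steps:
s(-18, -2*11) - Z(31, -6) = -18 - 1*31 = -18 - 31 = -49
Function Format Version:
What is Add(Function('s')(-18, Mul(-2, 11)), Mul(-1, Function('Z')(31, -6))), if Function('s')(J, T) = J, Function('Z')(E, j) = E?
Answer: -49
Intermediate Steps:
Add(Function('s')(-18, Mul(-2, 11)), Mul(-1, Function('Z')(31, -6))) = Add(-18, Mul(-1, 31)) = Add(-18, -31) = -49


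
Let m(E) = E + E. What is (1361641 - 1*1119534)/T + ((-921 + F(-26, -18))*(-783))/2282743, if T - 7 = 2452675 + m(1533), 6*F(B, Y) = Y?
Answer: 2329382091517/5605841556764 ≈ 0.41553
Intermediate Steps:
F(B, Y) = Y/6
m(E) = 2*E
T = 2455748 (T = 7 + (2452675 + 2*1533) = 7 + (2452675 + 3066) = 7 + 2455741 = 2455748)
(1361641 - 1*1119534)/T + ((-921 + F(-26, -18))*(-783))/2282743 = (1361641 - 1*1119534)/2455748 + ((-921 + (⅙)*(-18))*(-783))/2282743 = (1361641 - 1119534)*(1/2455748) + ((-921 - 3)*(-783))*(1/2282743) = 242107*(1/2455748) - 924*(-783)*(1/2282743) = 242107/2455748 + 723492*(1/2282743) = 242107/2455748 + 723492/2282743 = 2329382091517/5605841556764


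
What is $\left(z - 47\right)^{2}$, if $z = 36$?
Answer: $121$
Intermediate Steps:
$\left(z - 47\right)^{2} = \left(36 - 47\right)^{2} = \left(-11\right)^{2} = 121$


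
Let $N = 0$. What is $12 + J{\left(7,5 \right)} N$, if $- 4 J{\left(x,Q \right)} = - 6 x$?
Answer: $12$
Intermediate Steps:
$J{\left(x,Q \right)} = \frac{3 x}{2}$ ($J{\left(x,Q \right)} = - \frac{\left(-6\right) x}{4} = \frac{3 x}{2}$)
$12 + J{\left(7,5 \right)} N = 12 + \frac{3}{2} \cdot 7 \cdot 0 = 12 + \frac{21}{2} \cdot 0 = 12 + 0 = 12$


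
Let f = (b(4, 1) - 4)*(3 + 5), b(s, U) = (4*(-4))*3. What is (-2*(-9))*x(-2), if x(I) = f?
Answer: -7488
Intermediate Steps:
b(s, U) = -48 (b(s, U) = -16*3 = -48)
f = -416 (f = (-48 - 4)*(3 + 5) = -52*8 = -416)
x(I) = -416
(-2*(-9))*x(-2) = -2*(-9)*(-416) = 18*(-416) = -7488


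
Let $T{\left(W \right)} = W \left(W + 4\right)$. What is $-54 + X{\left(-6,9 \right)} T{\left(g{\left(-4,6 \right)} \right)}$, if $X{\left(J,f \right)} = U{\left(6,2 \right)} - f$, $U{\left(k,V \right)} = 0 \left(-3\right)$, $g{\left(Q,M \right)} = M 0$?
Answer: $-54$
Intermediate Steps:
$g{\left(Q,M \right)} = 0$
$U{\left(k,V \right)} = 0$
$T{\left(W \right)} = W \left(4 + W\right)$
$X{\left(J,f \right)} = - f$ ($X{\left(J,f \right)} = 0 - f = - f$)
$-54 + X{\left(-6,9 \right)} T{\left(g{\left(-4,6 \right)} \right)} = -54 + \left(-1\right) 9 \cdot 0 \left(4 + 0\right) = -54 - 9 \cdot 0 \cdot 4 = -54 - 0 = -54 + 0 = -54$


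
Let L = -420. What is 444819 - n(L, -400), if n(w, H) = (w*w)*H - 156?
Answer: 71004975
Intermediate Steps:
n(w, H) = -156 + H*w**2 (n(w, H) = w**2*H - 156 = H*w**2 - 156 = -156 + H*w**2)
444819 - n(L, -400) = 444819 - (-156 - 400*(-420)**2) = 444819 - (-156 - 400*176400) = 444819 - (-156 - 70560000) = 444819 - 1*(-70560156) = 444819 + 70560156 = 71004975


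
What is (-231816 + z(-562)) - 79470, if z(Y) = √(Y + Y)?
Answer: -311286 + 2*I*√281 ≈ -3.1129e+5 + 33.526*I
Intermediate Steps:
z(Y) = √2*√Y (z(Y) = √(2*Y) = √2*√Y)
(-231816 + z(-562)) - 79470 = (-231816 + √2*√(-562)) - 79470 = (-231816 + √2*(I*√562)) - 79470 = (-231816 + 2*I*√281) - 79470 = -311286 + 2*I*√281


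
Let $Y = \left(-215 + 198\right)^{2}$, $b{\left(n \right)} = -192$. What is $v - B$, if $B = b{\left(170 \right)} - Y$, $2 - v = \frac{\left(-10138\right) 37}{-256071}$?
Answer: $\frac{123307187}{256071} \approx 481.54$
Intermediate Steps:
$Y = 289$ ($Y = \left(-17\right)^{2} = 289$)
$v = \frac{137036}{256071}$ ($v = 2 - \frac{\left(-10138\right) 37}{-256071} = 2 - \left(-375106\right) \left(- \frac{1}{256071}\right) = 2 - \frac{375106}{256071} = \frac{137036}{256071} \approx 0.53515$)
$B = -481$ ($B = -192 - 289 = -481$)
$v - B = \frac{137036}{256071} - -481 = \frac{137036}{256071} + 481 = \frac{123307187}{256071}$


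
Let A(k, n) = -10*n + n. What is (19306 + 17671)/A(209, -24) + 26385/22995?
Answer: 19021895/110376 ≈ 172.34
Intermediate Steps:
A(k, n) = -9*n
(19306 + 17671)/A(209, -24) + 26385/22995 = (19306 + 17671)/((-9*(-24))) + 26385/22995 = 36977/216 + 26385*(1/22995) = 36977*(1/216) + 1759/1533 = 36977/216 + 1759/1533 = 19021895/110376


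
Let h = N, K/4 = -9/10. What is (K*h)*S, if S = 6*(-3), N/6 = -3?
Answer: -5832/5 ≈ -1166.4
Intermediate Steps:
K = -18/5 (K = 4*(-9/10) = -18/5 ≈ -3.6000)
N = -18 (N = 6*(-3) = -18)
h = -18
S = -18
(K*h)*S = -18/5*(-18)*(-18) = (324/5)*(-18) = -5832/5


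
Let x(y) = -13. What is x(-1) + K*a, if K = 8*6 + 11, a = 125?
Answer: 7362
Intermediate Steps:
K = 59 (K = 48 + 11 = 59)
x(-1) + K*a = -13 + 59*125 = -13 + 7375 = 7362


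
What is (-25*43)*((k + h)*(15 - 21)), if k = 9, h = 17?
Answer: 167700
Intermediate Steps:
(-25*43)*((k + h)*(15 - 21)) = (-25*43)*((9 + 17)*(15 - 21)) = -27950*(-6) = -1075*(-156) = 167700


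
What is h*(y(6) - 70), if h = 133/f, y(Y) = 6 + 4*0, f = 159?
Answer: -8512/159 ≈ -53.535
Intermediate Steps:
y(Y) = 6 (y(Y) = 6 + 0 = 6)
h = 133/159 ≈ 0.83648
h*(y(6) - 70) = 133*(6 - 70)/159 = (133/159)*(-64) = -8512/159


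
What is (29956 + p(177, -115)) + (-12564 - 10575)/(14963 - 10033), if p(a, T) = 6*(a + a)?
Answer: 158131261/4930 ≈ 32075.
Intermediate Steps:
p(a, T) = 12*a (p(a, T) = 6*(2*a) = 12*a)
(29956 + p(177, -115)) + (-12564 - 10575)/(14963 - 10033) = (29956 + 12*177) + (-12564 - 10575)/(14963 - 10033) = (29956 + 2124) - 23139/4930 = 32080 - 23139*1/4930 = 32080 - 23139/4930 = 158131261/4930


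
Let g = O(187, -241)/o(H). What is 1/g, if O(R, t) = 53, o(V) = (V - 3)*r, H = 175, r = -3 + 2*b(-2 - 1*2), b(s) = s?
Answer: -1892/53 ≈ -35.698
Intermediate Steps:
r = -11 (r = -3 + 2*(-2 - 1*2) = -3 + 2*(-2 - 2) = -3 + 2*(-4) = -3 - 8 = -11)
o(V) = 33 - 11*V (o(V) = (V - 3)*(-11) = (-3 + V)*(-11) = 33 - 11*V)
g = -53/1892 (g = 53/(33 - 11*175) = 53/(33 - 1925) = 53/(-1892) = 53*(-1/1892) = -53/1892 ≈ -0.028013)
1/g = 1/(-53/1892) = -1892/53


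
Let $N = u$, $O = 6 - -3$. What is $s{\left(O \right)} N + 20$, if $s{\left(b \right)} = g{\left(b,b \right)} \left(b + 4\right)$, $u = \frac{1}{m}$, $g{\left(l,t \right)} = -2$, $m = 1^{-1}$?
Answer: $-6$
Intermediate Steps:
$m = 1$
$O = 9$ ($O = 6 + 3 = 9$)
$u = 1$ ($u = 1^{-1} = 1$)
$N = 1$
$s{\left(b \right)} = -8 - 2 b$ ($s{\left(b \right)} = - 2 \left(b + 4\right) = - 2 \left(4 + b\right) = -8 - 2 b$)
$s{\left(O \right)} N + 20 = \left(-8 - 18\right) 1 + 20 = \left(-26\right) 1 + 20 = -26 + 20 = -6$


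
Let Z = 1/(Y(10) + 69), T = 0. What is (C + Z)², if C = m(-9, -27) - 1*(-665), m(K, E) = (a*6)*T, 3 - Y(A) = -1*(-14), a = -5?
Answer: 1487722041/3364 ≈ 4.4225e+5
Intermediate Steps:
Y(A) = -11 (Y(A) = 3 - (-1)*(-14) = 3 - 1*14 = 3 - 14 = -11)
m(K, E) = 0 (m(K, E) = -5*6*0 = -30*0 = 0)
C = 665 (C = 0 - 1*(-665) = 0 + 665 = 665)
Z = 1/58 (Z = 1/(-11 + 69) = 1/58 ≈ 0.017241)
(C + Z)² = (665 + 1/58)² = (38571/58)² = 1487722041/3364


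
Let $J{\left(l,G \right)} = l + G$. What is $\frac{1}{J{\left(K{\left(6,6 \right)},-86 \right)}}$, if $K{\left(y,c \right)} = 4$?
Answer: $- \frac{1}{82} \approx -0.012195$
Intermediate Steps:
$J{\left(l,G \right)} = G + l$
$\frac{1}{J{\left(K{\left(6,6 \right)},-86 \right)}} = \frac{1}{-86 + 4} = \frac{1}{-82} = - \frac{1}{82}$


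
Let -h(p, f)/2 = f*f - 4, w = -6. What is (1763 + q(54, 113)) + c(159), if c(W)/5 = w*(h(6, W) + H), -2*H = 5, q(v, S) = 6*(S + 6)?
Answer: 1519172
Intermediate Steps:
q(v, S) = 36 + 6*S (q(v, S) = 6*(6 + S) = 36 + 6*S)
h(p, f) = 8 - 2*f**2 (h(p, f) = -2*(f*f - 4) = -2*(f**2 - 4) = -2*(-4 + f**2) = 8 - 2*f**2)
H = -5/2 (H = -1/2*5 = -5/2 ≈ -2.5000)
c(W) = -165 + 60*W**2 (c(W) = 5*(-6*((8 - 2*W**2) - 5/2)) = 5*(-6*(11/2 - 2*W**2)) = 5*(-33 + 12*W**2) = -165 + 60*W**2)
(1763 + q(54, 113)) + c(159) = (1763 + (36 + 6*113)) + (-165 + 60*159**2) = (1763 + (36 + 678)) + (-165 + 60*25281) = (1763 + 714) + (-165 + 1516860) = 2477 + 1516695 = 1519172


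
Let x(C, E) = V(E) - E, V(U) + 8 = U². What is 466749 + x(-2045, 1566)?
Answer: 2917531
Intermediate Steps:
V(U) = -8 + U²
x(C, E) = -8 + E² - E (x(C, E) = (-8 + E²) - E = -8 + E² - E)
466749 + x(-2045, 1566) = 466749 + (-8 + 1566² - 1*1566) = 466749 + (-8 + 2452356 - 1566) = 466749 + 2450782 = 2917531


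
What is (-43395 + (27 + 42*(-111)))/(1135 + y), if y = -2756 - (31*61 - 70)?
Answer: 24015/1721 ≈ 13.954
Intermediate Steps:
y = -4577 (y = -2756 - (1891 - 70) = -2756 - 1*1821 = -2756 - 1821 = -4577)
(-43395 + (27 + 42*(-111)))/(1135 + y) = (-43395 + (27 + 42*(-111)))/(1135 - 4577) = (-43395 + (27 - 4662))/(-3442) = (-43395 - 4635)*(-1/3442) = -48030*(-1/3442) = 24015/1721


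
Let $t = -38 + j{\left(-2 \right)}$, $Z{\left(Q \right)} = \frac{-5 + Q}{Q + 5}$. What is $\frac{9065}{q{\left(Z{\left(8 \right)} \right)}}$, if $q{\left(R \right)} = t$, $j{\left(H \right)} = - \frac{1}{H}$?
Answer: $- \frac{3626}{15} \approx -241.73$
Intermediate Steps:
$Z{\left(Q \right)} = \frac{-5 + Q}{5 + Q}$
$t = - \frac{75}{2}$ ($t = -38 - \frac{1}{-2} = -38 - - \frac{1}{2} = -38 + \frac{1}{2} = - \frac{75}{2} \approx -37.5$)
$q{\left(R \right)} = - \frac{75}{2}$
$\frac{9065}{q{\left(Z{\left(8 \right)} \right)}} = \frac{9065}{- \frac{75}{2}} = 9065 \left(- \frac{2}{75}\right) = - \frac{3626}{15}$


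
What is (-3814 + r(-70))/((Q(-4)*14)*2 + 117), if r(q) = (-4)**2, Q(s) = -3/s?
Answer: -633/23 ≈ -27.522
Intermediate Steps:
r(q) = 16
(-3814 + r(-70))/((Q(-4)*14)*2 + 117) = (-3814 + 16)/((-3/(-4)*14)*2 + 117) = -3798/((-3*(-1/4)*14)*2 + 117) = -3798/(((3/4)*14)*2 + 117) = -3798/((21/2)*2 + 117) = -3798/(21 + 117) = -3798/138 = -3798*1/138 = -633/23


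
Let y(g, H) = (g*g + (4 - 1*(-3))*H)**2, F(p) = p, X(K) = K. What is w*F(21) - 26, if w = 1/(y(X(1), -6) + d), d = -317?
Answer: -35443/1364 ≈ -25.985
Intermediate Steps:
y(g, H) = (g**2 + 7*H)**2 (y(g, H) = (g**2 + (4 + 3)*H)**2 = (g**2 + 7*H)**2)
w = 1/1364 (w = 1/((1**2 + 7*(-6))**2 - 317) = 1/((1 - 42)**2 - 317) = 1/((-41)**2 - 317) = 1/(1681 - 317) = 1/1364 ≈ 0.00073314)
w*F(21) - 26 = (1/1364)*21 - 26 = 21/1364 - 26 = -35443/1364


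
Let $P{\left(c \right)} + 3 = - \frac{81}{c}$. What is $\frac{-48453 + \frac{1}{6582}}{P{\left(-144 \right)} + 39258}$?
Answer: $- \frac{2551341160}{2067040899} \approx -1.2343$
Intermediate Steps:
$P{\left(c \right)} = -3 - \frac{81}{c}$
$\frac{-48453 + \frac{1}{6582}}{P{\left(-144 \right)} + 39258} = \frac{-48453 + \frac{1}{6582}}{\left(-3 - \frac{81}{-144}\right) + 39258} = \frac{-48453 + \frac{1}{6582}}{\left(-3 - - \frac{9}{16}\right) + 39258} = - \frac{318917645}{6582 \left(\left(-3 + \frac{9}{16}\right) + 39258\right)} = - \frac{318917645}{6582 \left(- \frac{39}{16} + 39258\right)} = - \frac{318917645}{6582 \cdot \frac{628089}{16}} = \left(- \frac{318917645}{6582}\right) \frac{16}{628089} = - \frac{2551341160}{2067040899}$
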